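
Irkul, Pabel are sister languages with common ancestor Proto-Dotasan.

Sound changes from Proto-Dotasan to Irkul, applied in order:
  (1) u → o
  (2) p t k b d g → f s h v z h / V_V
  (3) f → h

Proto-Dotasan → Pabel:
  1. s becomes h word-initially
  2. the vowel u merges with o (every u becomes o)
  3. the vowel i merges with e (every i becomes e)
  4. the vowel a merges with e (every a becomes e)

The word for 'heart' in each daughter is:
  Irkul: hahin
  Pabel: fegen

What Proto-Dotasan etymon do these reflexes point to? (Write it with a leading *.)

Position 2: Irkul has a, Pabel has e. Irkul preserves a here (none of its changes turn any other segment into a), so the proto-segment is *a.
Position 3: Irkul has h, Pabel has g. Pabel preserves g here (none of its changes turn any other segment into g), so the proto-segment is *g.
Verify the candidate proto-form against each daughter:
Irkul: start from *fagin.
  rule 1: no change — fagin
  rule 2 (intervocalic lenition): fagin → fahin
  rule 3 (unconditioned shift): fahin → hahin
  ⇒ Irkul hahin
Pabel: start from *fagin.
  rule 1: no change — fagin
  rule 2: no change — fagin
  rule 3 (vowel merger): fagin → fagen
  rule 4 (vowel merger): fagen → fegen
  ⇒ Pabel fegen
*fagin is the unique common source.

*fagin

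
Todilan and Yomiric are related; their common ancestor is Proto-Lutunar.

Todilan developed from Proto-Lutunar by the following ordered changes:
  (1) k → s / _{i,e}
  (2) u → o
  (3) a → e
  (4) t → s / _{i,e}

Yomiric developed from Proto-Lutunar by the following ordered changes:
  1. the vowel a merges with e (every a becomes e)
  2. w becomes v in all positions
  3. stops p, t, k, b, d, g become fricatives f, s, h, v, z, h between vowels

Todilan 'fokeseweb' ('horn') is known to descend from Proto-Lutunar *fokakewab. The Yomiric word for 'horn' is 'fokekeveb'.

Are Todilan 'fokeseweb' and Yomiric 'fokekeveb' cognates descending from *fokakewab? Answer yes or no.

no

Derive the expected Yomiric reflex of *fokakewab:
Yomiric: *fokakewab
  fokakewab → fokekeweb   [vowel merger]
  fokekeweb → fokekeveb   [unconditioned shift]
  fokekeveb → foheheveb   [intervocalic lenition]
  giving Yomiric foheheveb.
The regular Yomiric reflex would be 'foheheveb', but the attested form is 'fokekeveb'. The correspondence is irregular, so they are not cognates (the Yomiric form has a different source).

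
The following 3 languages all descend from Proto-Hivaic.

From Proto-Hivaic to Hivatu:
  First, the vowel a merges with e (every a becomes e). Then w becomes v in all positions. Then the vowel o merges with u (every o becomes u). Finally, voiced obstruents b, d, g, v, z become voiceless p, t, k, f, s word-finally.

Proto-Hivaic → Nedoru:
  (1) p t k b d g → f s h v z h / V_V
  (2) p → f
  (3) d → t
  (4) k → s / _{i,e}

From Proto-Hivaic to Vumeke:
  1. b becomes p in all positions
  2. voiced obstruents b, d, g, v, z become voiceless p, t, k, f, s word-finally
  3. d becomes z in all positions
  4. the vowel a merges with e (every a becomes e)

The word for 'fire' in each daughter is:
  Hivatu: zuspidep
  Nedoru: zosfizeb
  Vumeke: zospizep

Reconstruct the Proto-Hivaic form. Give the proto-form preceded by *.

*zospideb

Position 8: Hivatu has p, Nedoru has b, Vumeke has p. Nedoru preserves b here (none of its changes turn any other segment into b), so the proto-segment is *b.
Position 2: Hivatu has u, Nedoru has o, Vumeke has o. Nedoru preserves o here (none of its changes turn any other segment into o), so the proto-segment is *o.
Position 4: Hivatu has p, Nedoru has f, Vumeke has p. Taking the neighbouring segments as reconstructed: Hivatu p can only go back to *p; Nedoru f could go back to *p or *f; Vumeke p could go back to *p or *b — the one source consistent with every daughter is *p.
Verify the candidate proto-form against each daughter:
Hivatu: *zospideb > zuspideb > zuspidep  (by vowel merger, final devoicing)
Nedoru: *zospideb > zospizeb > zosfizeb  (by intervocalic lenition, unconditioned shift)
Vumeke: start from *zospideb.
  rule 1 (unconditioned shift): zospideb → zospidep
  rule 2: no change — zospidep
  rule 3 (unconditioned shift): zospidep → zospizep
  rule 4: no change — zospizep
  ⇒ Vumeke zospizep
Only *zospideb yields all of Hivatu zuspidep, Nedoru zosfizeb, Vumeke zospizep.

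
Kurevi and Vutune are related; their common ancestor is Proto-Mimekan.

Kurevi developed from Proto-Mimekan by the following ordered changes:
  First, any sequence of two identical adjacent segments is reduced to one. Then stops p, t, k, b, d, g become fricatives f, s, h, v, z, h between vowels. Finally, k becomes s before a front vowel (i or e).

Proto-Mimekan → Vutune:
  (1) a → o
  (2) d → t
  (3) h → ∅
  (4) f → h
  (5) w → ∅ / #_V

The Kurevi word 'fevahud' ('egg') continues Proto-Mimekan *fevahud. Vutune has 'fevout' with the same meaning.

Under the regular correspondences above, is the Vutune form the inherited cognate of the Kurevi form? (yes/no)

Derive the expected Vutune reflex of *fevahud:
Vutune: *fevahud
  fevahud → fevohud   [vowel merger]
  fevohud → fevohut   [unconditioned shift]
  fevohut → fevout   [h-loss]
  fevout → hevout   [unconditioned shift]
  hevout (rule 5 does not apply)
  giving Vutune hevout.
The regular Vutune reflex would be 'hevout', but the attested form is 'fevout'. The correspondence is irregular, so they are not cognates (the Vutune form has a different source).

no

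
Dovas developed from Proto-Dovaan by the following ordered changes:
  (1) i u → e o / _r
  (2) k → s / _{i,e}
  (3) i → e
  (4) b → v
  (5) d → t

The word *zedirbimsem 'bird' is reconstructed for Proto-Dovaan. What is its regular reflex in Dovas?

Dovas: *zedirbimsem > zederbimsem > zederbemsem > zedervemsem > zetervemsem  (by pre-rhotic lowering, vowel merger, unconditioned shift, unconditioned shift)

zetervemsem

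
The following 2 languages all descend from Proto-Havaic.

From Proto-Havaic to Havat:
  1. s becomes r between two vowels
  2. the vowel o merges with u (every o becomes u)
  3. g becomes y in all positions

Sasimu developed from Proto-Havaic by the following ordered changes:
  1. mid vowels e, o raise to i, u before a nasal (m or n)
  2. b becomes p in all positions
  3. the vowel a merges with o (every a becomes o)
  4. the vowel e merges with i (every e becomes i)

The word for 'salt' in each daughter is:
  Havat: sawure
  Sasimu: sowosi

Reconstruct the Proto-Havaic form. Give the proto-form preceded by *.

*sawose

Position 4: Havat has u, Sasimu has o. Taking the neighbouring segments as reconstructed: Havat u could go back to *o or *u; Sasimu o could go back to *a or *o — the one source consistent with every daughter is *o.
Position 2: Havat has a, Sasimu has o. Havat preserves a here (none of its changes turn any other segment into a), so the proto-segment is *a.
Position 5: Havat has r, Sasimu has s. Sasimu preserves s here (none of its changes turn any other segment into s), so the proto-segment is *s.
Continuing position by position gives *sawose; check it forward:
Havat: *sawose
  sawose → sawore   [rhotacism]
  sawore → sawure   [vowel merger]
  sawure (rule 3 does not apply)
  giving Havat sawure.
Sasimu: start from *sawose.
  rule 1: no change — sawose
  rule 2: no change — sawose
  rule 3 (vowel merger): sawose → sowose
  rule 4 (vowel merger): sowose → sowosi
  ⇒ Sasimu sowosi
Only *sawose yields all of Havat sawure, Sasimu sowosi.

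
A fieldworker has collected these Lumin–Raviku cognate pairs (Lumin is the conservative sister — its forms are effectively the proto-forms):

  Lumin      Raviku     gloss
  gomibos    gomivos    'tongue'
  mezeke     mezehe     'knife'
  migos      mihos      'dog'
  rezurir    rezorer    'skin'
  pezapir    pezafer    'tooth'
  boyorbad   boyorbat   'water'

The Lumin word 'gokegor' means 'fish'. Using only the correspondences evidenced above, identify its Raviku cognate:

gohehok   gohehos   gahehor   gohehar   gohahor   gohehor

gohehor

mezeke ~ mezehe — Lumin k corresponds to Raviku h between vowels (before a front vowel).
migos ~ mihos — Lumin g corresponds to Raviku h between vowels (before a back vowel).
Applying these to Lumin 'gokegor':
  gokegor → gohegor   (k→h between vowels (before a front vowel))
  gohegor → gohehor   (g→h between vowels (before a back vowel))
So the Raviku cognate is 'gohehor'.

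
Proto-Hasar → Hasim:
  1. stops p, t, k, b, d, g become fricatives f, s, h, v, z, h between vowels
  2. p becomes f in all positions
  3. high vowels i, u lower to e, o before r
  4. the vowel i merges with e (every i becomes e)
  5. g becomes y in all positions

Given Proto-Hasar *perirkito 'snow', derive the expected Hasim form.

fererkeso

Hasim: *perirkito > perirkiso > ferirkiso > fererkiso > fererkeso  (by intervocalic lenition, unconditioned shift, pre-rhotic lowering, vowel merger)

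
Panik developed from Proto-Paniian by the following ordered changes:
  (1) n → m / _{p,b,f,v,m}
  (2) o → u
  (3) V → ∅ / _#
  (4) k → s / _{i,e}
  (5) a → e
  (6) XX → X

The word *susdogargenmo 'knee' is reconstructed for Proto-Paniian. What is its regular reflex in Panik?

Panik: start from *susdogargenmo.
  rule 1 (nasal place assimilation): susdogargenmo → susdogargemmo
  rule 2 (vowel merger): susdogargemmo → susdugargemmu
  rule 3 (apocope): susdugargemmu → susdugargemm
  rule 4: no change — susdugargemm
  rule 5 (vowel merger): susdugargemm → susdugergemm
  rule 6 (degemination): susdugergemm → susdugergem
  ⇒ Panik susdugergem

susdugergem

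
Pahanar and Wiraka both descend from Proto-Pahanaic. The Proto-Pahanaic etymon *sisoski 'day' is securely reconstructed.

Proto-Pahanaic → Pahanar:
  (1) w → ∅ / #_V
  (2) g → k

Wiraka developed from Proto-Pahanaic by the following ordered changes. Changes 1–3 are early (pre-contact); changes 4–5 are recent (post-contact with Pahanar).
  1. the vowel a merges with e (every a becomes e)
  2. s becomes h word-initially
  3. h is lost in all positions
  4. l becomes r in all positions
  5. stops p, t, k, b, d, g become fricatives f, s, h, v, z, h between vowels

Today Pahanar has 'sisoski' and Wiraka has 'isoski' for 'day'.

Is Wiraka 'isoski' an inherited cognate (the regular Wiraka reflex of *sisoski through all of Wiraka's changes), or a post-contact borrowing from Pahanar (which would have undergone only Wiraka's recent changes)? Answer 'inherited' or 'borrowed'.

If inherited, *sisoski would pass through all of Wiraka's changes:
Wiraka: start from *sisoski.
  rule 1: no change — sisoski
  rule 2 (debuccalisation): sisoski → hisoski
  rule 3 (h-loss): hisoski → isoski
  rule 4: no change — isoski
  rule 5: no change — isoski
  ⇒ Wiraka isoski
If borrowed from Pahanar 'sisoski' after the early changes, it would undergo only the recent ones:
  rule 4 (unconditioned shift): no change (sisoski)
  rule 5 (intervocalic lenition): no change (sisoski)
  ⇒ as a loan: sisoski
Wiraka 'isoski' matches the inherited outcome exactly, so it is an inherited cognate, not a loan.

inherited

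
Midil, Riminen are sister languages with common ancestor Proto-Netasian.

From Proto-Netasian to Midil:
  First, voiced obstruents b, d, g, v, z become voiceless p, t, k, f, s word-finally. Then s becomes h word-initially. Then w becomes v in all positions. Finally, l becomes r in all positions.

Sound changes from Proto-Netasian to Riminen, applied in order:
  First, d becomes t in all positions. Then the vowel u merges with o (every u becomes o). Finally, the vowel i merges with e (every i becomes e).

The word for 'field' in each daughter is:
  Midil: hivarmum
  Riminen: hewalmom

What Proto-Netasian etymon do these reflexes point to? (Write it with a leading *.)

Position 3: Midil has v, Riminen has w. Riminen preserves w here (none of its changes turn any other segment into w), so the proto-segment is *w.
Position 2: Midil has i, Riminen has e. Midil preserves i here (none of its changes turn any other segment into i), so the proto-segment is *i.
Position 7: Midil has u, Riminen has o. Midil preserves u here (none of its changes turn any other segment into u), so the proto-segment is *u.
This points to *hiwalmum. Verify forward in each daughter:
Midil: start from *hiwalmum.
  rule 1: no change — hiwalmum
  rule 2: no change — hiwalmum
  rule 3 (unconditioned shift): hiwalmum → hivalmum
  rule 4 (unconditioned shift): hivalmum → hivarmum
  ⇒ Midil hivarmum
Riminen: *hiwalmum
  hiwalmum (rule 1 does not apply)
  hiwalmum → hiwalmom   [vowel merger]
  hiwalmom → hewalmom   [vowel merger]
  giving Riminen hewalmom.
No other proto-form is consistent with every reflex, so the reconstruction is *hiwalmum.

*hiwalmum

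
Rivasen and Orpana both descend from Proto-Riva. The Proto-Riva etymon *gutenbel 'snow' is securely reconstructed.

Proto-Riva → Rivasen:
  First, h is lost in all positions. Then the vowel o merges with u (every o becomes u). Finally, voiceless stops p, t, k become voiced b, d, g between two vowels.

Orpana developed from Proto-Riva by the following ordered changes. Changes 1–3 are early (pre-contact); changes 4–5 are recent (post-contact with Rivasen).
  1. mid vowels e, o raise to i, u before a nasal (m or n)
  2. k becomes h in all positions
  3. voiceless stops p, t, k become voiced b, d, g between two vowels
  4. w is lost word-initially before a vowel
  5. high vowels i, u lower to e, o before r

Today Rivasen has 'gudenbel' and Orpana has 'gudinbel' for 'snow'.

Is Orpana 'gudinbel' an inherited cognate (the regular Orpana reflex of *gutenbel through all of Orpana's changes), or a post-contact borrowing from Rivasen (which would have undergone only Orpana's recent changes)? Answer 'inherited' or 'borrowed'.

If inherited, *gutenbel would pass through all of Orpana's changes:
Orpana: *gutenbel
  gutenbel → gutinbel   [pre-nasal raising]
  gutinbel (rule 2 does not apply)
  gutinbel → gudinbel   [intervocalic voicing]
  gudinbel (rule 4 does not apply)
  gudinbel (rule 5 does not apply)
  giving Orpana gudinbel.
If borrowed from Rivasen 'gudenbel' after the early changes, it would undergo only the recent ones:
  rule 4 (glide loss): no change (gudenbel)
  rule 5 (pre-rhotic lowering): no change (gudenbel)
  ⇒ as a loan: gudenbel
Orpana 'gudinbel' matches the inherited outcome exactly, so it is an inherited cognate, not a loan.

inherited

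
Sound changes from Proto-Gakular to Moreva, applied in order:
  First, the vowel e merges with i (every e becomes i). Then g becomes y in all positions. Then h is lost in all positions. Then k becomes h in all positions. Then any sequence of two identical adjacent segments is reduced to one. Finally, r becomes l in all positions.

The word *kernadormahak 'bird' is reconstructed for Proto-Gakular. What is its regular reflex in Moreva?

Moreva: *kernadormahak > kirnadormahak > kirnadormaak > hirnadormaah > hirnadormah > hilnadolmah  (by vowel merger, h-loss, unconditioned shift, degemination, unconditioned shift)

hilnadolmah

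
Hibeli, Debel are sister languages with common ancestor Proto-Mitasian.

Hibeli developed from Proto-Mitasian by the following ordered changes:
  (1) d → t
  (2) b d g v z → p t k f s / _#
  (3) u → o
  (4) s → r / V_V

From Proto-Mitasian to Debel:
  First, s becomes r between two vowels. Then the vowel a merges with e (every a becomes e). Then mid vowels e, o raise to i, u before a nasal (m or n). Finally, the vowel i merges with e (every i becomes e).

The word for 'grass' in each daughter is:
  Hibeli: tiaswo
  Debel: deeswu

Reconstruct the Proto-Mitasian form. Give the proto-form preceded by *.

*diaswu

Position 2: Hibeli has i, Debel has e. Hibeli preserves i here (none of its changes turn any other segment into i), so the proto-segment is *i.
Position 1: Hibeli has t, Debel has d. Debel preserves d here (none of its changes turn any other segment into d), so the proto-segment is *d.
Continuing position by position gives *diaswu; check it forward:
Hibeli: *diaswu > tiaswu > tiaswo  (by unconditioned shift, vowel merger)
Debel: *diaswu > dieswu > deeswu  (by vowel merger, vowel merger)
*diaswu is the unique common source.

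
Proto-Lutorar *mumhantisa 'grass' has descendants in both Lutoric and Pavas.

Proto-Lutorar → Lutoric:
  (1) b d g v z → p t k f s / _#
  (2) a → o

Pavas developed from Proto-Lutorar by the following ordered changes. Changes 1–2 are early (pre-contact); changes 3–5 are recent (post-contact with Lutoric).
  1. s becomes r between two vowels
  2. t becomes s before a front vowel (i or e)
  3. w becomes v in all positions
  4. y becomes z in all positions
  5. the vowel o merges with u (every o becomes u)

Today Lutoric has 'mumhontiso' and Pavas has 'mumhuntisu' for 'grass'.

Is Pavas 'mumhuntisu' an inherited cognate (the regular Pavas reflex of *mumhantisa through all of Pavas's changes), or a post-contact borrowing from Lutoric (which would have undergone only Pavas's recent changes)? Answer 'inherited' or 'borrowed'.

If inherited, *mumhantisa would pass through all of Pavas's changes:
Pavas: *mumhantisa
  mumhantisa → mumhantira   [rhotacism]
  mumhantira → mumhansira   [palatalisation]
  mumhansira (rule 3 does not apply)
  mumhansira (rule 4 does not apply)
  mumhansira (rule 5 does not apply)
  giving Pavas mumhansira.
If borrowed from Lutoric 'mumhontiso' after the early changes, it would undergo only the recent ones:
  rule 3 (unconditioned shift): no change (mumhontiso)
  rule 4 (unconditioned shift): no change (mumhontiso)
  rule 5 (vowel merger): mumhontiso → mumhuntisu
  ⇒ as a loan: mumhuntisu
Pavas 'mumhuntisu' matches the loan outcome 'mumhuntisu', not the inherited 'mumhansira' — it skipped the early Pavas changes, so it was borrowed from Lutoric.

borrowed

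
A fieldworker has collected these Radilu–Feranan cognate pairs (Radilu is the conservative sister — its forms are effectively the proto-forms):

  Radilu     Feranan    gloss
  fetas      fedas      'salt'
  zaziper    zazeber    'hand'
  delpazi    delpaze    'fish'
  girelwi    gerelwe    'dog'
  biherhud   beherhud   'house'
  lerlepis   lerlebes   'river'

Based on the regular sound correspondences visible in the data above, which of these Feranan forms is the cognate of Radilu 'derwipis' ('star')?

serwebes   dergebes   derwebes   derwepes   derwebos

derwebes

zaziper ~ zazeber — Radilu i corresponds to Feranan e after a consonant, before a labial obstruent.
lerlepis ~ lerlebes — Radilu p corresponds to Feranan b between vowels (before a front vowel).
biherhud ~ beherhud, lerlepis ~ lerlebes — Radilu i corresponds to Feranan e after a consonant, before a consonant other than r, m, n, p, b, f, v.
Applying these to Radilu 'derwipis':
  derwipis → derwepis   (i→e after a consonant, before a labial obstruent)
  derwepis → derwebis   (p→b between vowels (before a front vowel))
  derwebis → derwebes   (i→e after a consonant, before a consonant other than r, m, n, p, b, f, v)
So the Feranan cognate is 'derwebes'.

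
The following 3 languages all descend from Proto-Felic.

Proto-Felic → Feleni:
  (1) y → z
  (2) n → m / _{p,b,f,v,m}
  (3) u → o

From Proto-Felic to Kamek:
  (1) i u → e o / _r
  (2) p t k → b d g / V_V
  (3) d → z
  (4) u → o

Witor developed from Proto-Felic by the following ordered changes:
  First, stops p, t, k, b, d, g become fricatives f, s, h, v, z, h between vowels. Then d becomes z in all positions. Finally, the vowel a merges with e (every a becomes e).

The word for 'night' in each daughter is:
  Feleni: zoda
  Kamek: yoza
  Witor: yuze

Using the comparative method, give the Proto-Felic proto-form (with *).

Position 2: Feleni has o, Kamek has o, Witor has u. Witor preserves u here (none of its changes turn any other segment into u), so the proto-segment is *u.
Position 4: Feleni has a, Kamek has a, Witor has e. Feleni preserves a here (none of its changes turn any other segment into a), so the proto-segment is *a.
Continuing position by position gives *yuda; check it forward:
Feleni: *yuda > zuda > zoda  (by unconditioned shift, vowel merger)
Kamek: start from *yuda.
  rule 1: no change — yuda
  rule 2: no change — yuda
  rule 3 (unconditioned shift): yuda → yuza
  rule 4 (vowel merger): yuza → yoza
  ⇒ Kamek yoza
Witor: *yuda
  yuda → yuza   [intervocalic lenition]
  yuza (rule 2 does not apply)
  yuza → yuze   [vowel merger]
  giving Witor yuze.
Only *yuda yields all of Feleni zoda, Kamek yoza, Witor yuze.

*yuda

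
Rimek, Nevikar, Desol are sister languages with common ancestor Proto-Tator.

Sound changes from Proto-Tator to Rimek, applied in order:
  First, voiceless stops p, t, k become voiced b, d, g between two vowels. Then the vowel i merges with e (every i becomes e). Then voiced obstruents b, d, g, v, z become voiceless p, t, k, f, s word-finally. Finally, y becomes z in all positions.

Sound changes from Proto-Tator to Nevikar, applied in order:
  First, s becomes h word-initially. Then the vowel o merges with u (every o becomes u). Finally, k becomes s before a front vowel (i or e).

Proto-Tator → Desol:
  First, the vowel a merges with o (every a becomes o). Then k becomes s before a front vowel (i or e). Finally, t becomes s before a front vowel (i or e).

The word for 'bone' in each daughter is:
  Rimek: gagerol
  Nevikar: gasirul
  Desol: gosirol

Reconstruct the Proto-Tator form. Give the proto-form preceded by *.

Position 2: Rimek has a, Nevikar has a, Desol has o. Rimek preserves a here (none of its changes turn any other segment into a), so the proto-segment is *a.
Position 3: Rimek has g, Nevikar has s, Desol has s. Taking the neighbouring segments as reconstructed: Rimek g could go back to *k or *g; Nevikar s could go back to *k or *s; Desol s could go back to *t or *k or *s — the one source consistent with every daughter is *k.
Position 6: Rimek has o, Nevikar has u, Desol has o. Rimek preserves o here (none of its changes turn any other segment into o), so the proto-segment is *o.
Continuing position by position gives *gakirol; check it forward:
Rimek: *gakirol
  gakirol → gagirol   [intervocalic voicing]
  gagirol → gagerol   [vowel merger]
  gagerol (rule 3 does not apply)
  gagerol (rule 4 does not apply)
  giving Rimek gagerol.
Nevikar: start from *gakirol.
  rule 1: no change — gakirol
  rule 2 (vowel merger): gakirol → gakirul
  rule 3 (palatalisation): gakirul → gasirul
  ⇒ Nevikar gasirul
Desol: start from *gakirol.
  rule 1 (vowel merger): gakirol → gokirol
  rule 2 (palatalisation): gokirol → gosirol
  rule 3: no change — gosirol
  ⇒ Desol gosirol
Only *gakirol yields all of Rimek gagerol, Nevikar gasirul, Desol gosirol.

*gakirol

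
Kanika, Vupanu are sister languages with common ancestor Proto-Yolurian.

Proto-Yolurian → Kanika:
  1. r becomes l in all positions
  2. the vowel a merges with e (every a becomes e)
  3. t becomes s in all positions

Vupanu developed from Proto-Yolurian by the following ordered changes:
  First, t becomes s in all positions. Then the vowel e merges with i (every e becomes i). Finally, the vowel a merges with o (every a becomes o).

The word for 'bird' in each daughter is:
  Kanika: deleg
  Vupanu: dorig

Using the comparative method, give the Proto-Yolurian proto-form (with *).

*dareg

Position 3: Kanika has l, Vupanu has r. Vupanu preserves r here (none of its changes turn any other segment into r), so the proto-segment is *r.
Position 4: Kanika has e, Vupanu has i. Taking the neighbouring segments as reconstructed: Kanika e could go back to *a or *e; Vupanu i could go back to *e or *i — the one source consistent with every daughter is *e.
Position 2: Kanika has e, Vupanu has o. Taking the neighbouring segments as reconstructed: Kanika e could go back to *a or *e; Vupanu o could go back to *a or *o — the one source consistent with every daughter is *a.
This points to *dareg. Verify forward in each daughter:
Kanika: start from *dareg.
  rule 1 (unconditioned shift): dareg → daleg
  rule 2 (vowel merger): daleg → deleg
  rule 3: no change — deleg
  ⇒ Kanika deleg
Vupanu: *dareg
  dareg (rule 1 does not apply)
  dareg → darig   [vowel merger]
  darig → dorig   [vowel merger]
  giving Vupanu dorig.
Only *dareg yields all of Kanika deleg, Vupanu dorig.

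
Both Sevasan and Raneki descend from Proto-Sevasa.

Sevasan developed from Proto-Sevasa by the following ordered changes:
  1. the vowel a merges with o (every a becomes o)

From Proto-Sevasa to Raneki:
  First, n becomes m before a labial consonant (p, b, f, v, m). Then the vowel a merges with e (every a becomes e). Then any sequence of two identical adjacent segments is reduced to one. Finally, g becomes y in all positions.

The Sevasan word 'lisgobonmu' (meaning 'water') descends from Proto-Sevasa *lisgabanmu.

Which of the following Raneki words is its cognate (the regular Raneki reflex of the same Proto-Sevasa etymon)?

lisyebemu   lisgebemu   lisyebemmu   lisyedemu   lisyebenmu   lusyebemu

Raneki: *lisgabanmu
  lisgabanmu → lisgabammu   [nasal place assimilation]
  lisgabammu → lisgebemmu   [vowel merger]
  lisgebemmu → lisgebemu   [degemination]
  lisgebemu → lisyebemu   [unconditioned shift]
  giving Raneki lisyebemu.

lisyebemu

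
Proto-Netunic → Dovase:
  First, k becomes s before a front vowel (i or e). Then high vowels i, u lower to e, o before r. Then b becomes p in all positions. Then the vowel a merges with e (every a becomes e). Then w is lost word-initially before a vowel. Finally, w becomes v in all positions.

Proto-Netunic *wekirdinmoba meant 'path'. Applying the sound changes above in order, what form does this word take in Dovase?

eserdinmope

Dovase: start from *wekirdinmoba.
  rule 1 (palatalisation): wekirdinmoba → wesirdinmoba
  rule 2 (pre-rhotic lowering): wesirdinmoba → weserdinmoba
  rule 3 (unconditioned shift): weserdinmoba → weserdinmopa
  rule 4 (vowel merger): weserdinmopa → weserdinmope
  rule 5 (glide loss): weserdinmope → eserdinmope
  rule 6: no change — eserdinmope
  ⇒ Dovase eserdinmope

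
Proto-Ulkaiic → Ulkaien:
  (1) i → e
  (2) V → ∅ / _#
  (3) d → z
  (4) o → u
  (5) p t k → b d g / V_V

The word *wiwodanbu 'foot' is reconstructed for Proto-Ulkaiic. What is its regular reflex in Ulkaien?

Ulkaien: *wiwodanbu
  wiwodanbu → wewodanbu   [vowel merger]
  wewodanbu → wewodanb   [apocope]
  wewodanb → wewozanb   [unconditioned shift]
  wewozanb → wewuzanb   [vowel merger]
  wewuzanb (rule 5 does not apply)
  giving Ulkaien wewuzanb.

wewuzanb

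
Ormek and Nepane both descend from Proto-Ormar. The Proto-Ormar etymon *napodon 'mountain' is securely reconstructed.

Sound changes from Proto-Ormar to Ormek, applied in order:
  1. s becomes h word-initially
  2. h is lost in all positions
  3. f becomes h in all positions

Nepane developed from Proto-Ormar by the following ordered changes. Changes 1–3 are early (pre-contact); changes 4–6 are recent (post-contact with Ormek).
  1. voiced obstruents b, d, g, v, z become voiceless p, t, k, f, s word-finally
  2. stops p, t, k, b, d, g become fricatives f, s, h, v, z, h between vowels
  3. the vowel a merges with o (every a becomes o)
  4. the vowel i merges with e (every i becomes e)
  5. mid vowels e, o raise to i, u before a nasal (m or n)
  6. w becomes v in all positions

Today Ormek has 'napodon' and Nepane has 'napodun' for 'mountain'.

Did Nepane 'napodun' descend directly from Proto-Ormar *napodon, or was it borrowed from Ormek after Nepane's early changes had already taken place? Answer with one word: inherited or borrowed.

borrowed

If inherited, *napodon would pass through all of Nepane's changes:
Nepane: *napodon > nafozon > nofozon > nofozun  (by intervocalic lenition, vowel merger, pre-nasal raising)
If borrowed from Ormek 'napodon' after the early changes, it would undergo only the recent ones:
  rule 4 (vowel merger): no change (napodon)
  rule 5 (pre-nasal raising): napodon → napodun
  rule 6 (unconditioned shift): no change (napodun)
  ⇒ as a loan: napodun
Nepane 'napodun' matches the loan outcome 'napodun', not the inherited 'nofozun' — it skipped the early Nepane changes, so it was borrowed from Ormek.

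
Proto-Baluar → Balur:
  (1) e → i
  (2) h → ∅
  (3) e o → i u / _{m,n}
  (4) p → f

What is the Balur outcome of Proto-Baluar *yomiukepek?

yumiukifik

Balur: *yomiukepek > yomiukipik > yumiukipik > yumiukifik  (by vowel merger, pre-nasal raising, unconditioned shift)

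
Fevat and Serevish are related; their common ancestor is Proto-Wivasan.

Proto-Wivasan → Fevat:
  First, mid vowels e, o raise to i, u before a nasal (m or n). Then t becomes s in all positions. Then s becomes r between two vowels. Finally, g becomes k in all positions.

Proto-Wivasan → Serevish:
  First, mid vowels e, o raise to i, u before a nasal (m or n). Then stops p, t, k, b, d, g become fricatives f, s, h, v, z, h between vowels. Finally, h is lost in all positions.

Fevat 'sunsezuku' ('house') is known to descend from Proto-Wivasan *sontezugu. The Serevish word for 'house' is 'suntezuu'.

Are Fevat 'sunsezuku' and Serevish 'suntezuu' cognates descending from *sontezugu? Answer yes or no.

Derive the expected Serevish reflex of *sontezugu:
Serevish: *sontezugu > suntezugu > suntezuhu > suntezuu  (by pre-nasal raising, intervocalic lenition, h-loss)
Serevish 'suntezuu' matches the regular reflex exactly, so the pair is cognate.

yes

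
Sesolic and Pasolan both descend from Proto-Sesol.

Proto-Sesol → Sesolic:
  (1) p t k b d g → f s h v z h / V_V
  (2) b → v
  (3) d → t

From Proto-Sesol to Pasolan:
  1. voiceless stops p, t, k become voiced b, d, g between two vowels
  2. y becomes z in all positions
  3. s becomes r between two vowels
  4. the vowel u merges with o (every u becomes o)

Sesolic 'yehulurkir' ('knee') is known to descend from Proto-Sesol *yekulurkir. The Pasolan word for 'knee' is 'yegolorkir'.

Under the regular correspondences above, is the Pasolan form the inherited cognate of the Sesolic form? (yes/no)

Derive the expected Pasolan reflex of *yekulurkir:
Pasolan: start from *yekulurkir.
  rule 1 (intervocalic voicing): yekulurkir → yegulurkir
  rule 2 (unconditioned shift): yegulurkir → zegulurkir
  rule 3: no change — zegulurkir
  rule 4 (vowel merger): zegulurkir → zegolorkir
  ⇒ Pasolan zegolorkir
The regular Pasolan reflex would be 'zegolorkir', but the attested form is 'yegolorkir'. The correspondence is irregular, so they are not cognates (the Pasolan form has a different source).

no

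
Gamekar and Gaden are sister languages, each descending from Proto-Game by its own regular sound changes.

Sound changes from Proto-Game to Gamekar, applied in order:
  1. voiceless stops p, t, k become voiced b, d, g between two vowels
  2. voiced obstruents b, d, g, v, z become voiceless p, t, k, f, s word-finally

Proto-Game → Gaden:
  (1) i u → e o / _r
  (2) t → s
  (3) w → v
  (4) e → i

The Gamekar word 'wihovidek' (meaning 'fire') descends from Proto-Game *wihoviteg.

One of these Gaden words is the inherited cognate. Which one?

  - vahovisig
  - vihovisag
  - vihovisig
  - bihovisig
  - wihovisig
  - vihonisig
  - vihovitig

vihovisig

Gaden: *wihoviteg > wihoviseg > vihoviseg > vihovisig  (by unconditioned shift, unconditioned shift, vowel merger)
Among the options, 'vihovisig' alone shows every Gaden change applied in order.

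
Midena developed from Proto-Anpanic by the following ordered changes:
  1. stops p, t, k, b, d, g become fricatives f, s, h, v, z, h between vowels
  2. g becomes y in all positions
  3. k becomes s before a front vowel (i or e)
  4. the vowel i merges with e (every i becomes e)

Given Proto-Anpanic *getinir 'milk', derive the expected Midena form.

yesener

Midena: start from *getinir.
  rule 1 (intervocalic lenition): getinir → gesinir
  rule 2 (unconditioned shift): gesinir → yesinir
  rule 3: no change — yesinir
  rule 4 (vowel merger): yesinir → yesener
  ⇒ Midena yesener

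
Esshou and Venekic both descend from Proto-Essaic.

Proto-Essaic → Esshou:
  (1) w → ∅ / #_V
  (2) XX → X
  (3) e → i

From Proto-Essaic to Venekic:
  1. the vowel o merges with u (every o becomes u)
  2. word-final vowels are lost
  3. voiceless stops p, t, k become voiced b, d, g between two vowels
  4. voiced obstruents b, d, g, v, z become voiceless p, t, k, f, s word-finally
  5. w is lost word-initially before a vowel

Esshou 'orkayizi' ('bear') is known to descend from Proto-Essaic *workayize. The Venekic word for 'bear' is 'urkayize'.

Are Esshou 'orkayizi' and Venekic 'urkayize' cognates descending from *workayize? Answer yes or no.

no

Derive the expected Venekic reflex of *workayize:
Venekic: start from *workayize.
  rule 1 (vowel merger): workayize → wurkayize
  rule 2 (apocope): wurkayize → wurkayiz
  rule 3: no change — wurkayiz
  rule 4 (final devoicing): wurkayiz → wurkayis
  rule 5 (glide loss): wurkayis → urkayis
  ⇒ Venekic urkayis
The regular Venekic reflex would be 'urkayis', but the attested form is 'urkayize'. The correspondence is irregular, so they are not cognates (the Venekic form has a different source).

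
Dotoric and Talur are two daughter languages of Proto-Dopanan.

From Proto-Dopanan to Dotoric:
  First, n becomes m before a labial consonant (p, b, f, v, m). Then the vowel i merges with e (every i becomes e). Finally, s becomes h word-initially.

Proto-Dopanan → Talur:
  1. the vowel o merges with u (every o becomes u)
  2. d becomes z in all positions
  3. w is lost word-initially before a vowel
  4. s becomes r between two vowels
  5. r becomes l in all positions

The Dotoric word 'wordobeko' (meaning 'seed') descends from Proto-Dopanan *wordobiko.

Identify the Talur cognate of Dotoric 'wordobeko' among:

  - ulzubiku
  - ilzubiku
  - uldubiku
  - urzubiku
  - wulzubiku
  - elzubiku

ulzubiku

Talur: start from *wordobiko.
  rule 1 (vowel merger): wordobiko → wurdubiku
  rule 2 (unconditioned shift): wurdubiku → wurzubiku
  rule 3 (glide loss): wurzubiku → urzubiku
  rule 4: no change — urzubiku
  rule 5 (unconditioned shift): urzubiku → ulzubiku
  ⇒ Talur ulzubiku
Only 'ulzubiku' matches the regular Talur development of *wordobiko.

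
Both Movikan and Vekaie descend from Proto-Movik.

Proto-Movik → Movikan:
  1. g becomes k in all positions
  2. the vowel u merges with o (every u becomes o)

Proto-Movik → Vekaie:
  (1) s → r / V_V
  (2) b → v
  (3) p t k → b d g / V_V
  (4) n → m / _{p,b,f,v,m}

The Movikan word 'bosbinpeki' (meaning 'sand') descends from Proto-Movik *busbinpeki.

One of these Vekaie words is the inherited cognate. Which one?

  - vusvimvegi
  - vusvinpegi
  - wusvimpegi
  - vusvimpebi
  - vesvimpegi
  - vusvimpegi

vusvimpegi

Vekaie: *busbinpeki
  busbinpeki (rule 1 does not apply)
  busbinpeki → vusvinpeki   [unconditioned shift]
  vusvinpeki → vusvinpegi   [intervocalic voicing]
  vusvinpegi → vusvimpegi   [nasal place assimilation]
  giving Vekaie vusvimpegi.
Among the options, 'vusvimpegi' alone shows every Vekaie change applied in order.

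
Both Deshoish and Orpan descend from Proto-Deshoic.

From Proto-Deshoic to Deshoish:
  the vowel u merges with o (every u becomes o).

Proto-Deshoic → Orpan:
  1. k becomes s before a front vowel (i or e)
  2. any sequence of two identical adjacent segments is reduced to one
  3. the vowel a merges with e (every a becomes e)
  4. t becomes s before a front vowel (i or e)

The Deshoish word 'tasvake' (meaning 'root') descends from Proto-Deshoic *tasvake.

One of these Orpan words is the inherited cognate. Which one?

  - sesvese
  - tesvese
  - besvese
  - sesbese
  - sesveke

sesvese

Orpan: start from *tasvake.
  rule 1 (palatalisation): tasvake → tasvase
  rule 2: no change — tasvase
  rule 3 (vowel merger): tasvase → tesvese
  rule 4 (palatalisation): tesvese → sesvese
  ⇒ Orpan sesvese
The other candidates each miss or misapply at least one Orpan change.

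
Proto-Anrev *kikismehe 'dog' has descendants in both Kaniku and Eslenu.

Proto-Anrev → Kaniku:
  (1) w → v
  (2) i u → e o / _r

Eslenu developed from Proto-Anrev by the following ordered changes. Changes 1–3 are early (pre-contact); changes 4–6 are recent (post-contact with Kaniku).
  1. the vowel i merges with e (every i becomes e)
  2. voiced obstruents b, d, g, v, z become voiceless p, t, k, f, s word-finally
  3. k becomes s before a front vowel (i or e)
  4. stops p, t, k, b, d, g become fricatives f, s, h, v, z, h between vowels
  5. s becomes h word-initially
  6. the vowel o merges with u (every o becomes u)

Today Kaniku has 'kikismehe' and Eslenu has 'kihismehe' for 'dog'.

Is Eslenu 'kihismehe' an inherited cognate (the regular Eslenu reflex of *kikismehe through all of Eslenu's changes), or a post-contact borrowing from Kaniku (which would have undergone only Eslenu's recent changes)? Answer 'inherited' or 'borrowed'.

borrowed

If inherited, *kikismehe would pass through all of Eslenu's changes:
Eslenu: *kikismehe > kekesmehe > sesesmehe > hesesmehe  (by vowel merger, palatalisation, debuccalisation)
If borrowed from Kaniku 'kikismehe' after the early changes, it would undergo only the recent ones:
  rule 4 (intervocalic lenition): kikismehe → kihismehe
  rule 5 (debuccalisation): no change (kihismehe)
  rule 6 (vowel merger): no change (kihismehe)
  ⇒ as a loan: kihismehe
Eslenu 'kihismehe' matches the loan outcome 'kihismehe', not the inherited 'hesesmehe' — it skipped the early Eslenu changes, so it was borrowed from Kaniku.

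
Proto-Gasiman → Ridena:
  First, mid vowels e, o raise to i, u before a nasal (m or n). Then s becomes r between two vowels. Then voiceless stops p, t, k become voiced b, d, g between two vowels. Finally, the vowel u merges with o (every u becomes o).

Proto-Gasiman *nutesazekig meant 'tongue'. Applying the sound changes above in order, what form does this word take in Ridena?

noderazegig

Ridena: *nutesazekig > nuterazekig > nuderazegig > noderazegig  (by rhotacism, intervocalic voicing, vowel merger)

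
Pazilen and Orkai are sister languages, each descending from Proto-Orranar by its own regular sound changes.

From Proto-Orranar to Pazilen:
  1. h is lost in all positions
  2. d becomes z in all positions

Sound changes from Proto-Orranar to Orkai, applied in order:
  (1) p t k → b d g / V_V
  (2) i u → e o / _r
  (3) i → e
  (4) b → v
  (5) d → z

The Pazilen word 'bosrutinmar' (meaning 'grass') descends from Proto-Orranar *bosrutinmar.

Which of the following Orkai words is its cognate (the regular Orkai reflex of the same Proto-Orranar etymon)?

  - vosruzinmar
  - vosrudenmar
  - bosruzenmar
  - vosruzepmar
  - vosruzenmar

vosruzenmar

Orkai: *bosrutinmar > bosrudinmar > bosrudenmar > vosrudenmar > vosruzenmar  (by intervocalic voicing, vowel merger, unconditioned shift, unconditioned shift)
Among the options, 'vosruzenmar' alone shows every Orkai change applied in order.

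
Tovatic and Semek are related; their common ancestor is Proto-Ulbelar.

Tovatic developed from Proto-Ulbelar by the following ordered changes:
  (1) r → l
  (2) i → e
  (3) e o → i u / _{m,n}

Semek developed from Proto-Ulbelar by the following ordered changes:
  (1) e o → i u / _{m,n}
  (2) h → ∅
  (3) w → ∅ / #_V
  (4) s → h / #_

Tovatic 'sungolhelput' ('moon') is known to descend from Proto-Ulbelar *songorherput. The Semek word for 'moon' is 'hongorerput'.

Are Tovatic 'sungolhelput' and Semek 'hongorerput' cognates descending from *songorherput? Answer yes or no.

no

Derive the expected Semek reflex of *songorherput:
Semek: *songorherput
  songorherput → sungorherput   [pre-nasal raising]
  sungorherput → sungorerput   [h-loss]
  sungorerput (rule 3 does not apply)
  sungorerput → hungorerput   [debuccalisation]
  giving Semek hungorerput.
The regular Semek reflex would be 'hungorerput', but the attested form is 'hongorerput'. The correspondence is irregular, so they are not cognates (the Semek form has a different source).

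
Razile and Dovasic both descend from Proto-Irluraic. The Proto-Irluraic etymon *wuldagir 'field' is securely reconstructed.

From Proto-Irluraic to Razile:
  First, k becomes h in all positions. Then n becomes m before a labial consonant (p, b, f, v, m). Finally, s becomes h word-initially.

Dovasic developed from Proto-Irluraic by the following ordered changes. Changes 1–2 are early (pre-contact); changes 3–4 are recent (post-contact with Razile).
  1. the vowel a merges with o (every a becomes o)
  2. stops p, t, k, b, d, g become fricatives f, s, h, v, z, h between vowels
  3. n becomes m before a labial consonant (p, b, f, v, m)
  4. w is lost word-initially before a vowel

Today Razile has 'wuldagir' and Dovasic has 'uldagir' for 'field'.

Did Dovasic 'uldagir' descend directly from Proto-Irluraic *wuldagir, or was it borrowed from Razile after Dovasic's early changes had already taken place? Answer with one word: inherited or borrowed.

borrowed

If inherited, *wuldagir would pass through all of Dovasic's changes:
Dovasic: *wuldagir > wuldogir > wuldohir > uldohir  (by vowel merger, intervocalic lenition, glide loss)
If borrowed from Razile 'wuldagir' after the early changes, it would undergo only the recent ones:
  rule 3 (nasal place assimilation): no change (wuldagir)
  rule 4 (glide loss): wuldagir → uldagir
  ⇒ as a loan: uldagir
Dovasic 'uldagir' matches the loan outcome 'uldagir', not the inherited 'uldohir' — it skipped the early Dovasic changes, so it was borrowed from Razile.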